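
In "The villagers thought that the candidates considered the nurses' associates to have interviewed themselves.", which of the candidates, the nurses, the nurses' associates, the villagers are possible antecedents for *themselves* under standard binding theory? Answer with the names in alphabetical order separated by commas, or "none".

the nurses' associates

*themselves* is a reflexive; Principle A requires it to be bound within its binding domain — the clause headed by 'interviewed'.
— the candidates: subject of the clause headed by 'considered'; c-commands the reflexive but lies outside its binding domain — cannot bind it (Principle A).
— the nurses: possessor inside the subject DP of the clause headed by 'interviewed'; does not c-command the reflexive — cannot bind it (Principle A).
— the nurses' associates: subject of the clause headed by 'interviewed'; c-commands the reflexive within its binding domain — allowed (Principle A).
— the villagers: subject of the matrix clause; c-commands the reflexive but lies outside its binding domain — cannot bind it (Principle A).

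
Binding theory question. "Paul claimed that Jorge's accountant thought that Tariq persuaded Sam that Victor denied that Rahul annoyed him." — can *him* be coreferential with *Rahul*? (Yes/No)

No

*him* is a pronoun; Principle B requires it to be free in its binding domain — the clause headed by 'annoyed'.
— Rahul: subject of the clause headed by 'annoyed'; c-commands the pronoun within its binding domain — blocked (Principle B).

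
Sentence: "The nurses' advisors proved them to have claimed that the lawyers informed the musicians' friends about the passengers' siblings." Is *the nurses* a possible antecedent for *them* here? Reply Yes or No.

*them* is a pronoun; Principle B requires it to be free in its binding domain — the matrix clause.
— the nurses: possessor inside the subject DP of the matrix clause; does not c-command the pronoun — Principle B does not apply; allowed.

Yes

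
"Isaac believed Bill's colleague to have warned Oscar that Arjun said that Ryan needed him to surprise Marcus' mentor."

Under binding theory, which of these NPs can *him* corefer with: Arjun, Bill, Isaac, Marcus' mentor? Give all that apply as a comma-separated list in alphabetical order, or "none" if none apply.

*him* is a pronoun; Principle B requires it to be free in its binding domain — the clause headed by 'needed'.
— Arjun: subject of the clause headed by 'said'; c-commands the pronoun but lies outside its binding domain — allowed.
— Bill: possessor inside the subject DP of the clause headed by 'warned'; does not c-command the pronoun — Principle B does not apply; allowed.
— Isaac: subject of the matrix clause; c-commands the pronoun but lies outside its binding domain — allowed.
— Marcus' mentor: object of the clause headed by 'surprise'; is c-commanded by the pronoun; coreference would bind this R-expression — blocked (Principle C).

Arjun, Bill, Isaac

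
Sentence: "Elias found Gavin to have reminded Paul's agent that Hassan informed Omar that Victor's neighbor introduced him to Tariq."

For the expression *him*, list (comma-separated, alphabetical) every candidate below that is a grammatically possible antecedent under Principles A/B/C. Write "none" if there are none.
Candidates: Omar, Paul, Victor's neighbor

*him* is a pronoun; Principle B requires it to be free in its binding domain — the clause headed by 'introduced'.
— Omar: object of the clause headed by 'informed'; c-commands the pronoun but lies outside its binding domain — allowed.
— Paul: possessor inside the object DP of the clause headed by 'reminded'; does not c-command the pronoun — Principle B does not apply; allowed.
— Victor's neighbor: subject of the clause headed by 'introduced'; c-commands the pronoun within its binding domain — blocked (Principle B).

Omar, Paul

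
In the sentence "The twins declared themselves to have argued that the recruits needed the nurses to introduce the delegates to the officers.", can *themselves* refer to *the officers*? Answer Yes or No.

*themselves* is a reflexive; Principle A requires it to be bound within its binding domain — the matrix clause.
— the officers: second object of the clause headed by 'introduce'; does not c-command the reflexive — cannot bind it (Principle A).

No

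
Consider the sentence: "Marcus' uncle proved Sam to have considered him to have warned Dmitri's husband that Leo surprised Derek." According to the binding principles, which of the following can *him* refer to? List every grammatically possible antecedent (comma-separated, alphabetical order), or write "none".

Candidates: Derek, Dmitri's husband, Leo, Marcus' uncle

*him* is a pronoun; Principle B requires it to be free in its binding domain — the clause headed by 'considered'.
— Derek: object of the clause headed by 'surprised'; is c-commanded by the pronoun; coreference would bind this R-expression — blocked (Principle C).
— Dmitri's husband: object of the clause headed by 'warned'; is c-commanded by the pronoun; coreference would bind this R-expression — blocked (Principle C).
— Leo: subject of the clause headed by 'surprised'; is c-commanded by the pronoun; coreference would bind this R-expression — blocked (Principle C).
— Marcus' uncle: subject of the matrix clause; c-commands the pronoun but lies outside its binding domain — allowed.

Marcus' uncle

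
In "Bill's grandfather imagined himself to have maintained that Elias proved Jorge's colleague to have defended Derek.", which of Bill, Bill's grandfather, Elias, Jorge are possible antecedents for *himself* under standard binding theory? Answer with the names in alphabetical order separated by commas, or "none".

*himself* is a reflexive; Principle A requires it to be bound within its binding domain — the matrix clause.
— Bill: possessor inside the subject DP of the matrix clause; does not c-command the reflexive — cannot bind it (Principle A).
— Bill's grandfather: subject of the matrix clause; c-commands the reflexive within its binding domain — allowed (Principle A).
— Elias: subject of the clause headed by 'proved'; does not c-command the reflexive — cannot bind it (Principle A).
— Jorge: possessor inside the subject DP of the clause headed by 'defended'; does not c-command the reflexive — cannot bind it (Principle A).

Bill's grandfather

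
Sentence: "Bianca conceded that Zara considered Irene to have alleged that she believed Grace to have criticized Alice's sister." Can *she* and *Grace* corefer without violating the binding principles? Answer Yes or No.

No

*Grace* is an R-expression; Principle C requires it to be free (not bound by any c-commanding expression).
— she: subject of the clause headed by 'believed'; the pronoun c-commands the R-expression — coreference blocked (Principle C).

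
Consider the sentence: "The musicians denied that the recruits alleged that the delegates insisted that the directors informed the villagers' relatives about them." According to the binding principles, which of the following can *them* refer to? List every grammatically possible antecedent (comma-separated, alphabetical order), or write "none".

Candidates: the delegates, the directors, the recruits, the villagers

the delegates, the recruits, the villagers

*them* is a pronoun; Principle B requires it to be free in its binding domain — the clause headed by 'informed'.
— the delegates: subject of the clause headed by 'insisted'; c-commands the pronoun but lies outside its binding domain — allowed.
— the directors: subject of the clause headed by 'informed'; c-commands the pronoun within its binding domain — blocked (Principle B).
— the recruits: subject of the clause headed by 'alleged'; c-commands the pronoun but lies outside its binding domain — allowed.
— the villagers: possessor inside the object DP of the clause headed by 'informed'; does not c-command the pronoun — Principle B does not apply; allowed.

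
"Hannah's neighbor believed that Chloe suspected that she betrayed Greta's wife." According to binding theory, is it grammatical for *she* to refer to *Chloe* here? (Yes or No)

*Chloe* is an R-expression; Principle C requires it to be free (not bound by any c-commanding expression).
— she: subject of the clause headed by 'betrayed'; the pronoun does not c-command the R-expression — coreference allowed.

Yes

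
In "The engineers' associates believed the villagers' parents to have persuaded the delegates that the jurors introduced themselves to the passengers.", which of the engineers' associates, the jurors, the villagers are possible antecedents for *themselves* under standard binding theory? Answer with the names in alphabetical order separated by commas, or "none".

*themselves* is a reflexive; Principle A requires it to be bound within its binding domain — the clause headed by 'introduced'.
— the engineers' associates: subject of the matrix clause; c-commands the reflexive but lies outside its binding domain — cannot bind it (Principle A).
— the jurors: subject of the clause headed by 'introduced'; c-commands the reflexive within its binding domain — allowed (Principle A).
— the villagers: possessor inside the subject DP of the clause headed by 'persuaded'; does not c-command the reflexive — cannot bind it (Principle A).

the jurors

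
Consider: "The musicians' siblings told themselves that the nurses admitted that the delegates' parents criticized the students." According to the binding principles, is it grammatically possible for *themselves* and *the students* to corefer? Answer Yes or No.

No

*themselves* is a reflexive; Principle A requires it to be bound within its binding domain — the matrix clause.
— the students: object of the clause headed by 'criticized'; does not c-command the reflexive — cannot bind it (Principle A).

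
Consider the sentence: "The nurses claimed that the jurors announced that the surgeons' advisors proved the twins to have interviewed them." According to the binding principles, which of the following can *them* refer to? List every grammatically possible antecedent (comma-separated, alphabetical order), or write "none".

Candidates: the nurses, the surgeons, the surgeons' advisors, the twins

the nurses, the surgeons, the surgeons' advisors

*them* is a pronoun; Principle B requires it to be free in its binding domain — the clause headed by 'interviewed'.
— the nurses: subject of the matrix clause; c-commands the pronoun but lies outside its binding domain — allowed.
— the surgeons: possessor inside the subject DP of the clause headed by 'proved'; does not c-command the pronoun — Principle B does not apply; allowed.
— the surgeons' advisors: subject of the clause headed by 'proved'; c-commands the pronoun but lies outside its binding domain — allowed.
— the twins: subject of the clause headed by 'interviewed'; c-commands the pronoun within its binding domain — blocked (Principle B).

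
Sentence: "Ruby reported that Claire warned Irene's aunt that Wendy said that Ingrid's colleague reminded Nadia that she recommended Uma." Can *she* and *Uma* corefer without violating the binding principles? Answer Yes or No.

No

*Uma* is an R-expression; Principle C requires it to be free (not bound by any c-commanding expression).
— she: subject of the clause headed by 'recommended'; the pronoun c-commands the R-expression — coreference blocked (Principle C).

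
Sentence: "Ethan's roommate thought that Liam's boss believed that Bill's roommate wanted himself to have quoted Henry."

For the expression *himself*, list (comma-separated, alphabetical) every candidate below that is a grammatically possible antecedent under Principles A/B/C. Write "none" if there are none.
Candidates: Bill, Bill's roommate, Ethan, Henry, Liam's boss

Bill's roommate

*himself* is a reflexive; Principle A requires it to be bound within its binding domain — the clause headed by 'wanted'.
— Bill: possessor inside the subject DP of the clause headed by 'wanted'; does not c-command the reflexive — cannot bind it (Principle A).
— Bill's roommate: subject of the clause headed by 'wanted'; c-commands the reflexive within its binding domain — allowed (Principle A).
— Ethan: possessor inside the subject DP of the matrix clause; does not c-command the reflexive — cannot bind it (Principle A).
— Henry: object of the clause headed by 'quoted'; does not c-command the reflexive — cannot bind it (Principle A).
— Liam's boss: subject of the clause headed by 'believed'; c-commands the reflexive but lies outside its binding domain — cannot bind it (Principle A).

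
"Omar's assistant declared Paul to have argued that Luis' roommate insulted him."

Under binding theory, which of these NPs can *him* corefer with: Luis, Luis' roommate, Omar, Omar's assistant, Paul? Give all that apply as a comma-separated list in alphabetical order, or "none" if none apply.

Luis, Omar, Omar's assistant, Paul

*him* is a pronoun; Principle B requires it to be free in its binding domain — the clause headed by 'insulted'.
— Luis: possessor inside the subject DP of the clause headed by 'insulted'; does not c-command the pronoun — Principle B does not apply; allowed.
— Luis' roommate: subject of the clause headed by 'insulted'; c-commands the pronoun within its binding domain — blocked (Principle B).
— Omar: possessor inside the subject DP of the matrix clause; does not c-command the pronoun — Principle B does not apply; allowed.
— Omar's assistant: subject of the matrix clause; c-commands the pronoun but lies outside its binding domain — allowed.
— Paul: subject of the clause headed by 'argued'; c-commands the pronoun but lies outside its binding domain — allowed.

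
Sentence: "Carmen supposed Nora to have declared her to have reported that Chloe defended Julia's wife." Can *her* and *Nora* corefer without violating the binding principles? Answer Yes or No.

No

*Nora* is an R-expression; Principle C requires it to be free (not bound by any c-commanding expression).
— her: subject of the clause headed by 'reported'; the R-expression locally c-commands the pronoun — coreference blocked (Principle B on the pronoun).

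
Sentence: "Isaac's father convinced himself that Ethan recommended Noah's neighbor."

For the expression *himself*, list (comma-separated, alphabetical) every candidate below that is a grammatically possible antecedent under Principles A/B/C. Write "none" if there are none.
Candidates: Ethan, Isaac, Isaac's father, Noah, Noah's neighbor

Isaac's father

*himself* is a reflexive; Principle A requires it to be bound within its binding domain — the matrix clause.
— Ethan: subject of the clause headed by 'recommended'; does not c-command the reflexive — cannot bind it (Principle A).
— Isaac: possessor inside the subject DP of the matrix clause; does not c-command the reflexive — cannot bind it (Principle A).
— Isaac's father: subject of the matrix clause; c-commands the reflexive within its binding domain — allowed (Principle A).
— Noah: possessor inside the object DP of the clause headed by 'recommended'; does not c-command the reflexive — cannot bind it (Principle A).
— Noah's neighbor: object of the clause headed by 'recommended'; does not c-command the reflexive — cannot bind it (Principle A).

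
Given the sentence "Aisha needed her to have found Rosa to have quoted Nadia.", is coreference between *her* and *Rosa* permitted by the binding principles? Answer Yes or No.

*her* is a pronoun; Principle B requires it to be free in its binding domain — the matrix clause.
— Rosa: subject of the clause headed by 'quoted'; is c-commanded by the pronoun; coreference would bind this R-expression — blocked (Principle C).

No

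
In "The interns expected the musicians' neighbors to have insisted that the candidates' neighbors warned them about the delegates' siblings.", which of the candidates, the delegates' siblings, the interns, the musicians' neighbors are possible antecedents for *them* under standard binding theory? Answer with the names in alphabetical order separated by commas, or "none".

*them* is a pronoun; Principle B requires it to be free in its binding domain — the clause headed by 'warned'.
— the candidates: possessor inside the subject DP of the clause headed by 'warned'; does not c-command the pronoun — Principle B does not apply; allowed.
— the delegates' siblings: second object of the clause headed by 'warned'; is c-commanded by the pronoun; coreference would bind this R-expression — blocked (Principle C).
— the interns: subject of the matrix clause; c-commands the pronoun but lies outside its binding domain — allowed.
— the musicians' neighbors: subject of the clause headed by 'insisted'; c-commands the pronoun but lies outside its binding domain — allowed.

the candidates, the interns, the musicians' neighbors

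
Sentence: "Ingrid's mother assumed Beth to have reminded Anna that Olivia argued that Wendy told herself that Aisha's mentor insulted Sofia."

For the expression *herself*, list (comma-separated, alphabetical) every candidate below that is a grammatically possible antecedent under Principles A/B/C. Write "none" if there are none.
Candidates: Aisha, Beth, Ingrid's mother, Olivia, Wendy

Wendy

*herself* is a reflexive; Principle A requires it to be bound within its binding domain — the clause headed by 'told'.
— Aisha: possessor inside the subject DP of the clause headed by 'insulted'; does not c-command the reflexive — cannot bind it (Principle A).
— Beth: subject of the clause headed by 'reminded'; c-commands the reflexive but lies outside its binding domain — cannot bind it (Principle A).
— Ingrid's mother: subject of the matrix clause; c-commands the reflexive but lies outside its binding domain — cannot bind it (Principle A).
— Olivia: subject of the clause headed by 'argued'; c-commands the reflexive but lies outside its binding domain — cannot bind it (Principle A).
— Wendy: subject of the clause headed by 'told'; c-commands the reflexive within its binding domain — allowed (Principle A).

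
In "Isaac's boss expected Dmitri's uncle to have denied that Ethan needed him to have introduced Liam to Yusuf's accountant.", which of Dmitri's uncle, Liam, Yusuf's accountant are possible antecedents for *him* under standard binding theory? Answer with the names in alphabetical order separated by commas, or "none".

*him* is a pronoun; Principle B requires it to be free in its binding domain — the clause headed by 'needed'.
— Dmitri's uncle: subject of the clause headed by 'denied'; c-commands the pronoun but lies outside its binding domain — allowed.
— Liam: object of the clause headed by 'introduced'; is c-commanded by the pronoun; coreference would bind this R-expression — blocked (Principle C).
— Yusuf's accountant: second object of the clause headed by 'introduced'; is c-commanded by the pronoun; coreference would bind this R-expression — blocked (Principle C).

Dmitri's uncle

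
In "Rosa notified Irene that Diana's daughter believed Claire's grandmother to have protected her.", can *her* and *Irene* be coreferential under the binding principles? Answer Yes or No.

Yes

*Irene* is an R-expression; Principle C requires it to be free (not bound by any c-commanding expression).
— her: object of the clause headed by 'protected'; the pronoun does not c-command the R-expression — coreference allowed.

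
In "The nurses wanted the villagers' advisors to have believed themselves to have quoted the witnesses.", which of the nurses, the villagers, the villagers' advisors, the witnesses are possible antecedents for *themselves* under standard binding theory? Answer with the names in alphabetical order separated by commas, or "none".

*themselves* is a reflexive; Principle A requires it to be bound within its binding domain — the clause headed by 'believed'.
— the nurses: subject of the matrix clause; c-commands the reflexive but lies outside its binding domain — cannot bind it (Principle A).
— the villagers: possessor inside the subject DP of the clause headed by 'believed'; does not c-command the reflexive — cannot bind it (Principle A).
— the villagers' advisors: subject of the clause headed by 'believed'; c-commands the reflexive within its binding domain — allowed (Principle A).
— the witnesses: object of the clause headed by 'quoted'; does not c-command the reflexive — cannot bind it (Principle A).

the villagers' advisors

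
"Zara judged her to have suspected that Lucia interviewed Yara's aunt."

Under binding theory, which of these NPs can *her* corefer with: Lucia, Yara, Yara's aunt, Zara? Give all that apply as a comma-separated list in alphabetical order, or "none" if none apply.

*her* is a pronoun; Principle B requires it to be free in its binding domain — the matrix clause.
— Lucia: subject of the clause headed by 'interviewed'; is c-commanded by the pronoun; coreference would bind this R-expression — blocked (Principle C).
— Yara: possessor inside the object DP of the clause headed by 'interviewed'; is c-commanded by the pronoun; coreference would bind this R-expression — blocked (Principle C).
— Yara's aunt: object of the clause headed by 'interviewed'; is c-commanded by the pronoun; coreference would bind this R-expression — blocked (Principle C).
— Zara: subject of the matrix clause; c-commands the pronoun within its binding domain — blocked (Principle B).

none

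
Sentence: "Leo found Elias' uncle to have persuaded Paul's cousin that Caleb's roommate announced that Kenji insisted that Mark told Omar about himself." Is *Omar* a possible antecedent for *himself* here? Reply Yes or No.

Yes

*himself* is a reflexive; Principle A requires it to be bound within its binding domain — the clause headed by 'told'.
— Omar: object of the clause headed by 'told'; c-commands the reflexive within its binding domain — allowed (Principle A).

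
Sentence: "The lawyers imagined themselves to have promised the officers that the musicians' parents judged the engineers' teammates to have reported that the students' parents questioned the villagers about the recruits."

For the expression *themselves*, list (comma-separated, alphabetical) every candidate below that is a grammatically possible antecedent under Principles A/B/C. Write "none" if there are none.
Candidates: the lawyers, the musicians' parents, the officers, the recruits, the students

*themselves* is a reflexive; Principle A requires it to be bound within its binding domain — the matrix clause.
— the lawyers: subject of the matrix clause; c-commands the reflexive within its binding domain — allowed (Principle A).
— the musicians' parents: subject of the clause headed by 'judged'; does not c-command the reflexive — cannot bind it (Principle A).
— the officers: object of the clause headed by 'promised'; does not c-command the reflexive — cannot bind it (Principle A).
— the recruits: second object of the clause headed by 'questioned'; does not c-command the reflexive — cannot bind it (Principle A).
— the students: possessor inside the subject DP of the clause headed by 'questioned'; does not c-command the reflexive — cannot bind it (Principle A).

the lawyers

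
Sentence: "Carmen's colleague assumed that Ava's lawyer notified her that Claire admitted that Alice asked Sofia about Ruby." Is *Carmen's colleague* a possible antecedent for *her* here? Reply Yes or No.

Yes

*her* is a pronoun; Principle B requires it to be free in its binding domain — the clause headed by 'notified'.
— Carmen's colleague: subject of the matrix clause; c-commands the pronoun but lies outside its binding domain — allowed.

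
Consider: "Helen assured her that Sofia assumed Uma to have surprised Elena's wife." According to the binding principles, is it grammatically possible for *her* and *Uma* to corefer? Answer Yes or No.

No

*her* is a pronoun; Principle B requires it to be free in its binding domain — the matrix clause.
— Uma: subject of the clause headed by 'surprised'; is c-commanded by the pronoun; coreference would bind this R-expression — blocked (Principle C).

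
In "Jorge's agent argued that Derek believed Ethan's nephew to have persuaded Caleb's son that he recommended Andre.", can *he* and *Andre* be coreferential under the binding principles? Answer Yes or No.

No

*Andre* is an R-expression; Principle C requires it to be free (not bound by any c-commanding expression).
— he: subject of the clause headed by 'recommended'; the pronoun c-commands the R-expression — coreference blocked (Principle C).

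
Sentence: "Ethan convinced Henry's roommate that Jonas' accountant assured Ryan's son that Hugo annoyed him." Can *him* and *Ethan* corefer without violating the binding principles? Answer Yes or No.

Yes

*Ethan* is an R-expression; Principle C requires it to be free (not bound by any c-commanding expression).
— him: object of the clause headed by 'annoyed'; the pronoun does not c-command the R-expression — coreference allowed.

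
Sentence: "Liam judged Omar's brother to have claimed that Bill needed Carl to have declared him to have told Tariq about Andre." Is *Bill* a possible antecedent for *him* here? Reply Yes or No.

*him* is a pronoun; Principle B requires it to be free in its binding domain — the clause headed by 'declared'.
— Bill: subject of the clause headed by 'needed'; c-commands the pronoun but lies outside its binding domain — allowed.

Yes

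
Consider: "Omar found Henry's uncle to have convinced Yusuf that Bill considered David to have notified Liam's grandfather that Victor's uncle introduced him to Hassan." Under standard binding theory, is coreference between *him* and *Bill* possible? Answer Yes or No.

*Bill* is an R-expression; Principle C requires it to be free (not bound by any c-commanding expression).
— him: object of the clause headed by 'introduced'; the pronoun does not c-command the R-expression — coreference allowed.

Yes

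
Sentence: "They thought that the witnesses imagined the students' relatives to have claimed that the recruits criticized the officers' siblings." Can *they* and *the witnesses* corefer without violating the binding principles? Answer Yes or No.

*the witnesses* is an R-expression; Principle C requires it to be free (not bound by any c-commanding expression).
— they: subject of the matrix clause; the pronoun c-commands the R-expression — coreference blocked (Principle C).

No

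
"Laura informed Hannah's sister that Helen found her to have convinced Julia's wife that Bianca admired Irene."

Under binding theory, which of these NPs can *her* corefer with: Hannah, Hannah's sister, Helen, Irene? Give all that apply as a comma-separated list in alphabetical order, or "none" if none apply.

*her* is a pronoun; Principle B requires it to be free in its binding domain — the clause headed by 'found'.
— Hannah: possessor inside the object DP of the matrix clause; does not c-command the pronoun — Principle B does not apply; allowed.
— Hannah's sister: object of the matrix clause; c-commands the pronoun but lies outside its binding domain — allowed.
— Helen: subject of the clause headed by 'found'; c-commands the pronoun within its binding domain — blocked (Principle B).
— Irene: object of the clause headed by 'admired'; is c-commanded by the pronoun; coreference would bind this R-expression — blocked (Principle C).

Hannah, Hannah's sister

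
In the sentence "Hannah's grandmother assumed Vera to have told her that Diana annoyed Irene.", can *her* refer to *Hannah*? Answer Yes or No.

Yes

*her* is a pronoun; Principle B requires it to be free in its binding domain — the clause headed by 'told'.
— Hannah: possessor inside the subject DP of the matrix clause; does not c-command the pronoun — Principle B does not apply; allowed.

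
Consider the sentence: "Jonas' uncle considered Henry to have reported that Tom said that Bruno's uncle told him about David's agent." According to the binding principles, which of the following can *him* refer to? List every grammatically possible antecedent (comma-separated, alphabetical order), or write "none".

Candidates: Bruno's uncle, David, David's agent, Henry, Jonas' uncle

*him* is a pronoun; Principle B requires it to be free in its binding domain — the clause headed by 'told'.
— Bruno's uncle: subject of the clause headed by 'told'; c-commands the pronoun within its binding domain — blocked (Principle B).
— David: possessor inside the second object DP of the clause headed by 'told'; is c-commanded by the pronoun; coreference would bind this R-expression — blocked (Principle C).
— David's agent: second object of the clause headed by 'told'; is c-commanded by the pronoun; coreference would bind this R-expression — blocked (Principle C).
— Henry: subject of the clause headed by 'reported'; c-commands the pronoun but lies outside its binding domain — allowed.
— Jonas' uncle: subject of the matrix clause; c-commands the pronoun but lies outside its binding domain — allowed.

Henry, Jonas' uncle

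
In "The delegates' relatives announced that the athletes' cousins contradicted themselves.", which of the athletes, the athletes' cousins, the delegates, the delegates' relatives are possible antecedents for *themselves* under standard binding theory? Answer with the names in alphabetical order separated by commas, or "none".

the athletes' cousins

*themselves* is a reflexive; Principle A requires it to be bound within its binding domain — the clause headed by 'contradicted'.
— the athletes: possessor inside the subject DP of the clause headed by 'contradicted'; does not c-command the reflexive — cannot bind it (Principle A).
— the athletes' cousins: subject of the clause headed by 'contradicted'; c-commands the reflexive within its binding domain — allowed (Principle A).
— the delegates: possessor inside the subject DP of the matrix clause; does not c-command the reflexive — cannot bind it (Principle A).
— the delegates' relatives: subject of the matrix clause; c-commands the reflexive but lies outside its binding domain — cannot bind it (Principle A).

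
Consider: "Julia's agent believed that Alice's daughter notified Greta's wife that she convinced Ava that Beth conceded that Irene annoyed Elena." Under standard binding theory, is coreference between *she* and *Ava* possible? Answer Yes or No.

*Ava* is an R-expression; Principle C requires it to be free (not bound by any c-commanding expression).
— she: subject of the clause headed by 'convinced'; the pronoun c-commands the R-expression — coreference blocked (Principle C).

No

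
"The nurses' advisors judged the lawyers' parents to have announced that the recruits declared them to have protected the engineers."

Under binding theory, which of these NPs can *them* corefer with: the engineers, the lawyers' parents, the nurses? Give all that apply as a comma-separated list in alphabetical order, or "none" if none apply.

*them* is a pronoun; Principle B requires it to be free in its binding domain — the clause headed by 'declared'.
— the engineers: object of the clause headed by 'protected'; is c-commanded by the pronoun; coreference would bind this R-expression — blocked (Principle C).
— the lawyers' parents: subject of the clause headed by 'announced'; c-commands the pronoun but lies outside its binding domain — allowed.
— the nurses: possessor inside the subject DP of the matrix clause; does not c-command the pronoun — Principle B does not apply; allowed.

the lawyers' parents, the nurses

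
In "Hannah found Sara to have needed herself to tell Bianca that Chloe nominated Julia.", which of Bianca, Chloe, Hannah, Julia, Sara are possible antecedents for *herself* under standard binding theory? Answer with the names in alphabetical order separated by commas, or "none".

*herself* is a reflexive; Principle A requires it to be bound within its binding domain — the clause headed by 'needed'.
— Bianca: object of the clause headed by 'tell'; does not c-command the reflexive — cannot bind it (Principle A).
— Chloe: subject of the clause headed by 'nominated'; does not c-command the reflexive — cannot bind it (Principle A).
— Hannah: subject of the matrix clause; c-commands the reflexive but lies outside its binding domain — cannot bind it (Principle A).
— Julia: object of the clause headed by 'nominated'; does not c-command the reflexive — cannot bind it (Principle A).
— Sara: subject of the clause headed by 'needed'; c-commands the reflexive within its binding domain — allowed (Principle A).

Sara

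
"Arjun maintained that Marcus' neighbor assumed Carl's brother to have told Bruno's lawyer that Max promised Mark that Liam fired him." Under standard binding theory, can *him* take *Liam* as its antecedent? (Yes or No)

No

*him* is a pronoun; Principle B requires it to be free in its binding domain — the clause headed by 'fired'.
— Liam: subject of the clause headed by 'fired'; c-commands the pronoun within its binding domain — blocked (Principle B).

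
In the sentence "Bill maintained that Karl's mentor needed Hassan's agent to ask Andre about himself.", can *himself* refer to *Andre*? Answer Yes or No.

*himself* is a reflexive; Principle A requires it to be bound within its binding domain — the clause headed by 'ask'.
— Andre: object of the clause headed by 'ask'; c-commands the reflexive within its binding domain — allowed (Principle A).

Yes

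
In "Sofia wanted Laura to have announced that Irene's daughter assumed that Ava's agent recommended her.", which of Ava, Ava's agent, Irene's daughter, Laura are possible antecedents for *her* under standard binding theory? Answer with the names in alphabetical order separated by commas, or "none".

*her* is a pronoun; Principle B requires it to be free in its binding domain — the clause headed by 'recommended'.
— Ava: possessor inside the subject DP of the clause headed by 'recommended'; does not c-command the pronoun — Principle B does not apply; allowed.
— Ava's agent: subject of the clause headed by 'recommended'; c-commands the pronoun within its binding domain — blocked (Principle B).
— Irene's daughter: subject of the clause headed by 'assumed'; c-commands the pronoun but lies outside its binding domain — allowed.
— Laura: subject of the clause headed by 'announced'; c-commands the pronoun but lies outside its binding domain — allowed.

Ava, Irene's daughter, Laura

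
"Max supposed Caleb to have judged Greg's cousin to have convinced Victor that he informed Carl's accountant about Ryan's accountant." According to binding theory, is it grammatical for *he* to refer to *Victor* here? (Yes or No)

*Victor* is an R-expression; Principle C requires it to be free (not bound by any c-commanding expression).
— he: subject of the clause headed by 'informed'; the pronoun does not c-command the R-expression — coreference allowed.

Yes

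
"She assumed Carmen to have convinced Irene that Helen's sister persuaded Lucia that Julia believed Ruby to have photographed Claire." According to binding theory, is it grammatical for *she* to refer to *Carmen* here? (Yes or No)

*Carmen* is an R-expression; Principle C requires it to be free (not bound by any c-commanding expression).
— she: subject of the matrix clause; the pronoun c-commands the R-expression — coreference blocked (Principle C).

No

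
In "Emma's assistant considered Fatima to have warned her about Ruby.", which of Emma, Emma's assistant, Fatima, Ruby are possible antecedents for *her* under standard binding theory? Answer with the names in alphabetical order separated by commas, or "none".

*her* is a pronoun; Principle B requires it to be free in its binding domain — the clause headed by 'warned'.
— Emma: possessor inside the subject DP of the matrix clause; does not c-command the pronoun — Principle B does not apply; allowed.
— Emma's assistant: subject of the matrix clause; c-commands the pronoun but lies outside its binding domain — allowed.
— Fatima: subject of the clause headed by 'warned'; c-commands the pronoun within its binding domain — blocked (Principle B).
— Ruby: second object of the clause headed by 'warned'; is c-commanded by the pronoun; coreference would bind this R-expression — blocked (Principle C).

Emma, Emma's assistant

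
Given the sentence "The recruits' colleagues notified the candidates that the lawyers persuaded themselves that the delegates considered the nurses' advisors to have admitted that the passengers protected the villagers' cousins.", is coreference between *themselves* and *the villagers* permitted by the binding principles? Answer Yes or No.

No

*themselves* is a reflexive; Principle A requires it to be bound within its binding domain — the clause headed by 'persuaded'.
— the villagers: possessor inside the object DP of the clause headed by 'protected'; does not c-command the reflexive — cannot bind it (Principle A).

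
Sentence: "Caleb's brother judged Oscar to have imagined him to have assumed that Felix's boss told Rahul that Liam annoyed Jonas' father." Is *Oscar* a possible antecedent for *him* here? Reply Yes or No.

*him* is a pronoun; Principle B requires it to be free in its binding domain — the clause headed by 'imagined'.
— Oscar: subject of the clause headed by 'imagined'; c-commands the pronoun within its binding domain — blocked (Principle B).

No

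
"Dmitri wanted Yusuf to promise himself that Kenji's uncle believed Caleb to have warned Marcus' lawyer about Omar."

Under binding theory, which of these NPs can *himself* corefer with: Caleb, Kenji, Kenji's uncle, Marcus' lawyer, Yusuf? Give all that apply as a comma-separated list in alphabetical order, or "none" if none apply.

Yusuf

*himself* is a reflexive; Principle A requires it to be bound within its binding domain — the clause headed by 'promise'.
— Caleb: subject of the clause headed by 'warned'; does not c-command the reflexive — cannot bind it (Principle A).
— Kenji: possessor inside the subject DP of the clause headed by 'believed'; does not c-command the reflexive — cannot bind it (Principle A).
— Kenji's uncle: subject of the clause headed by 'believed'; does not c-command the reflexive — cannot bind it (Principle A).
— Marcus' lawyer: object of the clause headed by 'warned'; does not c-command the reflexive — cannot bind it (Principle A).
— Yusuf: subject of the clause headed by 'promise'; c-commands the reflexive within its binding domain — allowed (Principle A).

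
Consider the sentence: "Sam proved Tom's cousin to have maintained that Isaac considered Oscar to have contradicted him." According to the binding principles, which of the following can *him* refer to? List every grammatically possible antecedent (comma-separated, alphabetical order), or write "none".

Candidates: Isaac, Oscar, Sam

*him* is a pronoun; Principle B requires it to be free in its binding domain — the clause headed by 'contradicted'.
— Isaac: subject of the clause headed by 'considered'; c-commands the pronoun but lies outside its binding domain — allowed.
— Oscar: subject of the clause headed by 'contradicted'; c-commands the pronoun within its binding domain — blocked (Principle B).
— Sam: subject of the matrix clause; c-commands the pronoun but lies outside its binding domain — allowed.

Isaac, Sam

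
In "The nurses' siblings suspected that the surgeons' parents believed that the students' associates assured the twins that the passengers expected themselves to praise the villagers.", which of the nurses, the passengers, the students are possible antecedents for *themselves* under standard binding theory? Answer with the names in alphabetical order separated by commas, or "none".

*themselves* is a reflexive; Principle A requires it to be bound within its binding domain — the clause headed by 'expected'.
— the nurses: possessor inside the subject DP of the matrix clause; does not c-command the reflexive — cannot bind it (Principle A).
— the passengers: subject of the clause headed by 'expected'; c-commands the reflexive within its binding domain — allowed (Principle A).
— the students: possessor inside the subject DP of the clause headed by 'assured'; does not c-command the reflexive — cannot bind it (Principle A).

the passengers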